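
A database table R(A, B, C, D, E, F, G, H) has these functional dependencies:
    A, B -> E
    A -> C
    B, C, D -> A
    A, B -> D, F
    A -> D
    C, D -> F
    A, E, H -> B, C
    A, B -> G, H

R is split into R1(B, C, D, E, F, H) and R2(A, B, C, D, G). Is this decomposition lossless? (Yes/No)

Yes

R1 ∩ R2 = {B, C, D}; its closure under F is {A, B, C, D, E, F, G, H}.
R1 is contained in that closure, so R1 ∩ R2 -> R1 holds and the join is lossless.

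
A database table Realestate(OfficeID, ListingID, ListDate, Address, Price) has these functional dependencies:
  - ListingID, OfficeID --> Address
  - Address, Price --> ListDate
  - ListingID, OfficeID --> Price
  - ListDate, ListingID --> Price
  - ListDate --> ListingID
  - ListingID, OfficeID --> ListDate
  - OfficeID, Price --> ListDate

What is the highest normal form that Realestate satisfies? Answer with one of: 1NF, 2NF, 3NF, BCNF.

Candidate keys: {ListDate, OfficeID}, {ListingID, OfficeID}, {OfficeID, Price}. Prime attributes: {ListDate, ListingID, OfficeID, Price}.
Address, Price --> ListDate: {Address, Price}⁺ = {Address, ListDate, ListingID, Price}, which is not all of the attributes, so the left side is not a superkey — BCNF is violated.
Since {ListDate} ⊆ prime attributes and every other non-superkey FD also has a prime right side, the schema is in 3NF.

3NF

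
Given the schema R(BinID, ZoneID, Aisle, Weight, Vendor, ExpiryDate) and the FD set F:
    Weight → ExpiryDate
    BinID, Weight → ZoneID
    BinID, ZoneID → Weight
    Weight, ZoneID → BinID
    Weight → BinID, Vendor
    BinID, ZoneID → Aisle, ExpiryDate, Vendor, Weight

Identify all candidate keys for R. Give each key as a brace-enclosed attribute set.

Closure of {Weight} is {Aisle, BinID, ExpiryDate, Vendor, Weight, ZoneID}, the whole schema; {Weight} is a candidate key.
Closure of {BinID, ZoneID} is {Aisle, BinID, ExpiryDate, Vendor, Weight, ZoneID}, the whole schema; {BinID, ZoneID} is a candidate key.
Any other superkey properly contains one of these, so there are no further candidate keys.

{BinID, ZoneID}, {Weight}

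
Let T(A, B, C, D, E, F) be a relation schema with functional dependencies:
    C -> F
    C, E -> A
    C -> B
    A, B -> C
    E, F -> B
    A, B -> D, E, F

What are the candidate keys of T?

{A, B}, {A, C}, {A, E, F}, {C, E}

{A, B}⁺ = {A, B, C, D, E, F} — all of the relation — so {A, B} is a candidate key.
{A, C}⁺ = {A, B, C, D, E, F} — all of the relation — so {A, C} is a candidate key.
{C, E}⁺ = {A, B, C, D, E, F} — all of the relation — so {C, E} is a candidate key.
{A, E, F}⁺ = {A, B, C, D, E, F} — all of the relation — so {A, E, F} is a candidate key.
Any other superkey properly contains one of these, so there are no further candidate keys.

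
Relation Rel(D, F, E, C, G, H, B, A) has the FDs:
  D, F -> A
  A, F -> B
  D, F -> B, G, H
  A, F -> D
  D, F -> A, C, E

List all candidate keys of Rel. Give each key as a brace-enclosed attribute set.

{A, F}, {D, F}

Attributes never on any right-hand side: {F} — every candidate key must contain it.
{A, F} is a candidate key since {A, F}⁺ = {A, B, C, D, E, F, G, H} covers every attribute.
{D, F} is a candidate key since {D, F}⁺ = {A, B, C, D, E, F, G, H} covers every attribute.
No proper subset of any of these is a key, and no other minimal superkey exists.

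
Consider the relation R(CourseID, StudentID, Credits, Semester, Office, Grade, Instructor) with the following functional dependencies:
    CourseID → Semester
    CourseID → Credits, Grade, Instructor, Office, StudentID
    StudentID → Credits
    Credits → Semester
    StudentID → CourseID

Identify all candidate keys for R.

{CourseID}, {StudentID}

{CourseID} is a candidate key since {CourseID}⁺ = {CourseID, Credits, Grade, Instructor, Office, Semester, StudentID} covers every attribute.
{StudentID} is a candidate key since {StudentID}⁺ = {CourseID, Credits, Grade, Instructor, Office, Semester, StudentID} covers every attribute.
These are minimal and exhaustive — every other superkey contains one of them.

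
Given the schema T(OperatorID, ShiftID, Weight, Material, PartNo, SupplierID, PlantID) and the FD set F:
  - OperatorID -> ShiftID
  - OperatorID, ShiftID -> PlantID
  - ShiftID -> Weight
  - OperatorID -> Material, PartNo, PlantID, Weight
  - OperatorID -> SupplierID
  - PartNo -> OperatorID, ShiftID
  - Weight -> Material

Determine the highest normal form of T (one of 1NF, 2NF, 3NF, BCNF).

2NF

Candidate keys: {OperatorID}, {PartNo}. Prime attributes: {OperatorID, PartNo}.
For ShiftID -> Weight we have {ShiftID}⁺ = {Material, ShiftID, Weight}; {ShiftID} is not a superkey, so BCNF fails.
ShiftID -> Weight determines the non-prime attribute {Weight} from a non-superkey — 3NF is violated.
With only single-attribute keys there can be no partial dependency, so 2NF holds.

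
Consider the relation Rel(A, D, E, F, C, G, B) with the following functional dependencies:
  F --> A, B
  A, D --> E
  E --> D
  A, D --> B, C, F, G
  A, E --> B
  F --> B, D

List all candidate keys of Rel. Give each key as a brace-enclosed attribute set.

{A, D}, {A, E}, {F}

Closure of {F} is {A, B, C, D, E, F, G}, the whole schema; {F} is a candidate key.
Closure of {A, D} is {A, B, C, D, E, F, G}, the whole schema; {A, D} is a candidate key.
Closure of {A, E} is {A, B, C, D, E, F, G}, the whole schema; {A, E} is a candidate key.
Any other superkey properly contains one of these, so there are no further candidate keys.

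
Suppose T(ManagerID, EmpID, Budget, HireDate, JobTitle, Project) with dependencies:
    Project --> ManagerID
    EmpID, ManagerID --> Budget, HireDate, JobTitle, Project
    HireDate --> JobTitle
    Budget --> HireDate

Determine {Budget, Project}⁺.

Start with {Budget, Project}.
Project --> ManagerID applies; add {ManagerID} → now {Budget, ManagerID, Project}.
Budget --> HireDate applies; add {HireDate} → now {Budget, HireDate, ManagerID, Project}.
HireDate --> JobTitle applies; add {JobTitle} → now {Budget, HireDate, JobTitle, ManagerID, Project}.
No further FD applies.

{Budget, HireDate, JobTitle, ManagerID, Project}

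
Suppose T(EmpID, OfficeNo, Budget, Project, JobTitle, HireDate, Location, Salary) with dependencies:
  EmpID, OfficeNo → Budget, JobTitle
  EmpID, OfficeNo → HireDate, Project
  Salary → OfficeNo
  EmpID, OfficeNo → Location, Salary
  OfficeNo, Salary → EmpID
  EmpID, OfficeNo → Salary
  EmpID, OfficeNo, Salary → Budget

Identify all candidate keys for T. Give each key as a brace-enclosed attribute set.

{Salary}⁺ = {Budget, EmpID, HireDate, JobTitle, Location, OfficeNo, Project, Salary} — all of the relation — so {Salary} is a candidate key.
{EmpID, OfficeNo}⁺ = {Budget, EmpID, HireDate, JobTitle, Location, OfficeNo, Project, Salary} — all of the relation — so {EmpID, OfficeNo} is a candidate key.
No proper subset of any of these is a key, and no other minimal superkey exists.

{EmpID, OfficeNo}, {Salary}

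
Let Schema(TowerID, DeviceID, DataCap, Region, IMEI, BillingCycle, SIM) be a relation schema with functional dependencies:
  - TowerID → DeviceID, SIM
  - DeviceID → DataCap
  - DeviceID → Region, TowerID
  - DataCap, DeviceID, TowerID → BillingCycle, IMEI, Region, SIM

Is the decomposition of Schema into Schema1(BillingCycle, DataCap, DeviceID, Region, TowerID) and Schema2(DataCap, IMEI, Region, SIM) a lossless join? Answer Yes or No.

No

Schema1 ∩ Schema2 = {DataCap, Region}; its closure under F is {DataCap, Region}.
Schema1 ⊄ {DataCap, Region} and Schema2 ⊄ {DataCap, Region}, so the split is lossy.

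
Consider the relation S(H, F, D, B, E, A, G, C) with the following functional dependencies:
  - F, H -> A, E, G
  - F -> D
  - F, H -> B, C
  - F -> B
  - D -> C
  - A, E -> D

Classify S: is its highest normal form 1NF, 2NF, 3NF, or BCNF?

Candidate key: {F, H}. Prime attributes: {F, H}.
For F -> D we have {F}⁺ = {B, C, D, F}; {F} is not a superkey, so BCNF fails.
F -> D determines the non-prime attribute {D} from a non-superkey — 3NF is violated.
Since {F} ⊂ {F, H} and {F}⁺ ⊇ {B, C, D} with {B, C, D} non-prime, there is a partial dependency; 2NF fails.

1NF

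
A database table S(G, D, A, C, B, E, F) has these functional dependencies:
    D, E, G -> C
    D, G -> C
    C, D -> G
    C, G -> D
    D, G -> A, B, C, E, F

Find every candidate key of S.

Closure of {C, D} is {A, B, C, D, E, F, G}, the whole schema; {C, D} is a candidate key.
Closure of {C, G} is {A, B, C, D, E, F, G}, the whole schema; {C, G} is a candidate key.
Closure of {D, G} is {A, B, C, D, E, F, G}, the whole schema; {D, G} is a candidate key.
Any other superkey properly contains one of these, so there are no further candidate keys.

{C, D}, {C, G}, {D, G}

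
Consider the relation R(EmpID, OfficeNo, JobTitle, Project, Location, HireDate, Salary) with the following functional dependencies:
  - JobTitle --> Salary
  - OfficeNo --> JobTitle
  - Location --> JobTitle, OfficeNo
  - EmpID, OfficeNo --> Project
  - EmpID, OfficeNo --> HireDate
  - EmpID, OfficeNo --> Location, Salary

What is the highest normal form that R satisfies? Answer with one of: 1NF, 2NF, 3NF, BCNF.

Candidate keys: {EmpID, Location}, {EmpID, OfficeNo}. Prime attributes: {EmpID, Location, OfficeNo}.
JobTitle --> Salary breaks BCNF: {JobTitle}⁺ = {JobTitle, Salary}, so {JobTitle} is not a superkey.
Because {Salary} is non-prime and the left side of JobTitle --> Salary is not a superkey, the relation is not in 3NF.
Since {Location} ⊂ {EmpID, Location} and {Location}⁺ ⊇ {JobTitle, Salary} with {JobTitle, Salary} non-prime, there is a partial dependency; 2NF fails.

1NF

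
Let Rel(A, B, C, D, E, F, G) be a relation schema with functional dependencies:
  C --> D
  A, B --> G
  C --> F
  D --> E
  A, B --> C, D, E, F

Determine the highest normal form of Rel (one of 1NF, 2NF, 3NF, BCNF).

2NF

Candidate key: {A, B}. Prime attributes: {A, B}.
C --> D breaks BCNF: {C}⁺ = {C, D, E, F}, so {C} is not a superkey.
C --> D determines the non-prime attribute {D} from a non-superkey — 3NF is violated.
Checking every proper subset of each key, none determines a non-prime attribute — 2NF is satisfied.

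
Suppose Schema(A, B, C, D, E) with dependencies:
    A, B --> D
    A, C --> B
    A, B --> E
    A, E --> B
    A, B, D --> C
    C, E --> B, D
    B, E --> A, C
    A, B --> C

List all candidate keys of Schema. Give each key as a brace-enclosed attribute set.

{A, B}⁺ = {A, B, C, D, E} — all of the relation — so {A, B} is a candidate key.
{A, C}⁺ = {A, B, C, D, E} — all of the relation — so {A, C} is a candidate key.
{A, E}⁺ = {A, B, C, D, E} — all of the relation — so {A, E} is a candidate key.
{B, E}⁺ = {A, B, C, D, E} — all of the relation — so {B, E} is a candidate key.
{C, E}⁺ = {A, B, C, D, E} — all of the relation — so {C, E} is a candidate key.
Any other superkey properly contains one of these, so there are no further candidate keys.

{A, B}, {A, C}, {A, E}, {B, E}, {C, E}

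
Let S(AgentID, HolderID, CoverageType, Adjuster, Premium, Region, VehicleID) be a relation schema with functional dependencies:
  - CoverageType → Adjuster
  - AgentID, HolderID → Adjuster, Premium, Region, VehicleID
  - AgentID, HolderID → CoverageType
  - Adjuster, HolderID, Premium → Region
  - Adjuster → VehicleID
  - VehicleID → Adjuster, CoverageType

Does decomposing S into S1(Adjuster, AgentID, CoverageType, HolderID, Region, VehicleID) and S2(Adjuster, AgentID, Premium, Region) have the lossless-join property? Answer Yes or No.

The shared attributes are {Adjuster, AgentID, Region} and {Adjuster, AgentID, Region}⁺ = {Adjuster, AgentID, CoverageType, Region, VehicleID}.
The closure covers neither S1 nor S2 entirely; the join is not lossless.

No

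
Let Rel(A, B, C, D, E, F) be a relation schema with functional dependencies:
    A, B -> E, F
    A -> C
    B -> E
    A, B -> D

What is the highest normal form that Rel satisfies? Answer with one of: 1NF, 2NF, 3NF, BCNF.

1NF

Candidate key: {A, B}. Prime attributes: {A, B}.
For A -> C we have {A}⁺ = {A, C}; {A} is not a superkey, so BCNF fails.
A -> C has non-prime {C} on the right and a non-superkey on the left, so 3NF fails.
{A} is a proper subset of the key {A, B}, and {A}⁺ contains the non-prime attribute {C} — a partial dependency, so 2NF is violated.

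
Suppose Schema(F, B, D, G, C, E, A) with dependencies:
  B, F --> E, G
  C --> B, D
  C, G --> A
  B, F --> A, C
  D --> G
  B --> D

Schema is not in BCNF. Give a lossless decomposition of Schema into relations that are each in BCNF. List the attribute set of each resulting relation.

{A, B, C}; {B, D}; {C, E, F}; {D, G}

Candidate keys of the original relation: {B, F}, {C, F}.
In {A, B, C, D, E, F, G}, {C} is not a superkey ({C}⁺ restricted to this set is {A, B, C, D, G}), so split on C --> A, B, D, G into {A, B, C, D, G} and {C, E, F}.
In {A, B, C, D, G}, {D} is not a superkey ({D}⁺ restricted to this set is {D, G}), so split on D --> G into {D, G} and {A, B, C, D}.
{D, G} is in BCNF.
In {A, B, C, D}, {B} is not a superkey ({B}⁺ restricted to this set is {B, D}), so split on B --> D into {B, D} and {A, B, C}.
{B, D} is in BCNF.
{A, B, C} is in BCNF.
{C, E, F} is in BCNF.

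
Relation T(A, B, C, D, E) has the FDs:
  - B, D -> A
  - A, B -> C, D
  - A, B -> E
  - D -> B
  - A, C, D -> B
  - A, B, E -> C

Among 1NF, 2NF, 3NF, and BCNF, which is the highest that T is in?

BCNF

Candidate keys: {A, B}, {D}. Prime attributes: {A, B, D}.
Each dependency's left side is a superkey — BCNF holds.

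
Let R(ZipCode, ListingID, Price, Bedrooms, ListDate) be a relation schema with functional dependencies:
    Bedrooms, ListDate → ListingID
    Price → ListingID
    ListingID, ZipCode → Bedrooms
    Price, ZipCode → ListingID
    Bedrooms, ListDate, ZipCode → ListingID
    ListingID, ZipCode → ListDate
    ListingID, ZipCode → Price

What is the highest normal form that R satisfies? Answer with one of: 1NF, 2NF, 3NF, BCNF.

3NF

Candidate keys: {Bedrooms, ListDate, ZipCode}, {ListingID, ZipCode}, {Price, ZipCode}. Prime attributes: {Bedrooms, ListDate, ListingID, Price, ZipCode}.
For Bedrooms, ListDate → ListingID we have {Bedrooms, ListDate}⁺ = {Bedrooms, ListDate, ListingID}; {Bedrooms, ListDate} is not a superkey, so BCNF fails.
Its right-hand attributes {ListingID} are all prime, as are those of every other non-superkey FD — the relation is in 3NF.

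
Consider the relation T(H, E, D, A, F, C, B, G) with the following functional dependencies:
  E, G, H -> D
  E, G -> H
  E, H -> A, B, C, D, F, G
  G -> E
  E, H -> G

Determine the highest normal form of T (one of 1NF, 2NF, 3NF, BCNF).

Candidate keys: {E, H}, {G}. Prime attributes: {E, G, H}.
Each dependency's left side is a superkey — BCNF holds.

BCNF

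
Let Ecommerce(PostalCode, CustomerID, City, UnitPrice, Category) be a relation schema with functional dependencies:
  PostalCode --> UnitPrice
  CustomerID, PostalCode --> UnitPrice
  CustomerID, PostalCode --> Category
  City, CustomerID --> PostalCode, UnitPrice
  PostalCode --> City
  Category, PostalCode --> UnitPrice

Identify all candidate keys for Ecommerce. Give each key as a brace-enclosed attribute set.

{CustomerID} never appears on the right of any FD, so every key must include it.
{City, CustomerID}⁺ = {Category, City, CustomerID, PostalCode, UnitPrice}, which is every attribute, so {City, CustomerID} is a candidate key.
{CustomerID, PostalCode}⁺ = {Category, City, CustomerID, PostalCode, UnitPrice}, which is every attribute, so {CustomerID, PostalCode} is a candidate key.
These are minimal and exhaustive — every other superkey contains one of them.

{City, CustomerID}, {CustomerID, PostalCode}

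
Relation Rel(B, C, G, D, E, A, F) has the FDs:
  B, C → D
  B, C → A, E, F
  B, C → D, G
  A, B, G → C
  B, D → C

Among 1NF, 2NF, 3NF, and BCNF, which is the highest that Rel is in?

BCNF

Candidate keys: {A, B, G}, {B, C}, {B, D}. Prime attributes: {A, B, C, D, G}.
Every FD has a superkey on the left, so the relation is in BCNF.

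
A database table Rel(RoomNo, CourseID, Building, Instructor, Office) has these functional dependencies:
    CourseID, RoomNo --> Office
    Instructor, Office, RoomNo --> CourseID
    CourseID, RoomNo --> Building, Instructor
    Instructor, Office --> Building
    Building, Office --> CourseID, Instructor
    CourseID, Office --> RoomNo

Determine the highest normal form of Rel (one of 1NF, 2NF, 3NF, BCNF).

BCNF

Candidate keys: {Building, Office}, {CourseID, Office}, {CourseID, RoomNo}, {Instructor, Office}. Prime attributes: {Building, CourseID, Instructor, Office, RoomNo}.
Each dependency's left side is a superkey — BCNF holds.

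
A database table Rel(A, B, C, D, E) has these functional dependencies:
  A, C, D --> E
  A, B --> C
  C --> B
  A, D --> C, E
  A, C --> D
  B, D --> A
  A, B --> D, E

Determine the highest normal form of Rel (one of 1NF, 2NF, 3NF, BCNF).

Candidate keys: {A, B}, {A, C}, {A, D}, {B, D}, {C, D}. Prime attributes: {A, B, C, D}.
For C --> B we have {C}⁺ = {B, C}; {C} is not a superkey, so BCNF fails.
But every attribute on its right side ({B}) is prime, and the same holds for every other non-superkey FD, so 3NF still holds.

3NF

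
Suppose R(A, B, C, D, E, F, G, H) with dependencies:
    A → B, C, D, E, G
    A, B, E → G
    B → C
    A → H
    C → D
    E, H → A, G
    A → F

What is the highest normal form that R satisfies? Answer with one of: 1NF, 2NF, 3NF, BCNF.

Candidate keys: {A}, {E, H}. Prime attributes: {A, E, H}.
B → C breaks BCNF: {B}⁺ = {B, C, D}, so {B} is not a superkey.
B → C determines the non-prime attribute {C} from a non-superkey — 3NF is violated.
No non-prime attribute depends on a proper subset of any candidate key, so 2NF holds.

2NF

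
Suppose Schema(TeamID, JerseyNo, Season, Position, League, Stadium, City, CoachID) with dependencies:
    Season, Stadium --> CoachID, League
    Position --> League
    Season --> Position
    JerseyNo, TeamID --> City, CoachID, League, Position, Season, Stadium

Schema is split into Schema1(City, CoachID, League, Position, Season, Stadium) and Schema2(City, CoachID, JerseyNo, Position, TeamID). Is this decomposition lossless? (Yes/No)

Schema1 ∩ Schema2 = {City, CoachID, Position}; its closure under F is {City, CoachID, League, Position}.
The closure covers neither Schema1 nor Schema2 entirely; the join is not lossless.

No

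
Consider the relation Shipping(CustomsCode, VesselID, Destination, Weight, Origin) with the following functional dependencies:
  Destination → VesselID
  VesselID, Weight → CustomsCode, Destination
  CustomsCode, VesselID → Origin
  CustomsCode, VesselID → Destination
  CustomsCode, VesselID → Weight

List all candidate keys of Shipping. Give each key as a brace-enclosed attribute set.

{CustomsCode, Destination}, {CustomsCode, VesselID}, {Destination, Weight}, {VesselID, Weight}

{CustomsCode, Destination}⁺ = {CustomsCode, Destination, Origin, VesselID, Weight}, which is every attribute, so {CustomsCode, Destination} is a candidate key.
{CustomsCode, VesselID}⁺ = {CustomsCode, Destination, Origin, VesselID, Weight}, which is every attribute, so {CustomsCode, VesselID} is a candidate key.
{Destination, Weight}⁺ = {CustomsCode, Destination, Origin, VesselID, Weight}, which is every attribute, so {Destination, Weight} is a candidate key.
{VesselID, Weight}⁺ = {CustomsCode, Destination, Origin, VesselID, Weight}, which is every attribute, so {VesselID, Weight} is a candidate key.
These are minimal and exhaustive — every other superkey contains one of them.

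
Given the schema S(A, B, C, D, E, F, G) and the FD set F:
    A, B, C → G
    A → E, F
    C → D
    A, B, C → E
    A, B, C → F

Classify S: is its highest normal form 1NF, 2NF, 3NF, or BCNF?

Candidate key: {A, B, C}. Prime attributes: {A, B, C}.
For A → E, F we have {A}⁺ = {A, E, F}; {A} is not a superkey, so BCNF fails.
Because {E, F} are non-prime and the left side of A → E, F is not a superkey, the relation is not in 3NF.
Since {A} ⊂ {A, B, C} and {A}⁺ ⊇ {E, F} with {E, F} non-prime, there is a partial dependency; 2NF fails.

1NF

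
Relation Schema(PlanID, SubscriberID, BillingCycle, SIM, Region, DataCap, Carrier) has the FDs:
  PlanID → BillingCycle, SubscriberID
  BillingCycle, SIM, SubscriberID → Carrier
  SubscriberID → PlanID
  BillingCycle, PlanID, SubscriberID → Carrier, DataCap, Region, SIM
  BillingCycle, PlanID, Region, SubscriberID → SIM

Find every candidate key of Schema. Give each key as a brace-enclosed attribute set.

{PlanID}, {SubscriberID}

{PlanID} is a candidate key since {PlanID}⁺ = {BillingCycle, Carrier, DataCap, PlanID, Region, SIM, SubscriberID} covers every attribute.
{SubscriberID} is a candidate key since {SubscriberID}⁺ = {BillingCycle, Carrier, DataCap, PlanID, Region, SIM, SubscriberID} covers every attribute.
Any other superkey properly contains one of these, so there are no further candidate keys.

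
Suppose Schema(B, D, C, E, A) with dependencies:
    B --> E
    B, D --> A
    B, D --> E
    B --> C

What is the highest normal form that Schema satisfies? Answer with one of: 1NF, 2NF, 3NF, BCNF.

1NF

Candidate key: {B, D}. Prime attributes: {B, D}.
For B --> E we have {B}⁺ = {B, C, E}; {B} is not a superkey, so BCNF fails.
B --> E determines the non-prime attribute {E} from a non-superkey — 3NF is violated.
Since {B} ⊂ {B, D} and {B}⁺ ⊇ {C, E} with {C, E} non-prime, there is a partial dependency; 2NF fails.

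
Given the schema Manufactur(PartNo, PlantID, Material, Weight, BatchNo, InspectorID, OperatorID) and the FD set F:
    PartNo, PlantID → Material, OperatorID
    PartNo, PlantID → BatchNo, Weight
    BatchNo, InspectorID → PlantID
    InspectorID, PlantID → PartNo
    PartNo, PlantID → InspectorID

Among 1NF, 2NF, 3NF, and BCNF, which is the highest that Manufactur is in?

Candidate keys: {BatchNo, InspectorID}, {InspectorID, PlantID}, {PartNo, PlantID}. Prime attributes: {BatchNo, InspectorID, PartNo, PlantID}.
Every FD has a superkey on the left, so the relation is in BCNF.

BCNF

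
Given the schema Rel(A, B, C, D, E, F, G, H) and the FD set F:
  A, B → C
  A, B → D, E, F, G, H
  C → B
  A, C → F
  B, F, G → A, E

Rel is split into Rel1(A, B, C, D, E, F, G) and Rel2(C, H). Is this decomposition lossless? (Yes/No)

The shared attributes are {C} and {C}⁺ = {B, C}.
Neither Rel1 nor Rel2 is contained in that closure, so the decomposition is lossy.

No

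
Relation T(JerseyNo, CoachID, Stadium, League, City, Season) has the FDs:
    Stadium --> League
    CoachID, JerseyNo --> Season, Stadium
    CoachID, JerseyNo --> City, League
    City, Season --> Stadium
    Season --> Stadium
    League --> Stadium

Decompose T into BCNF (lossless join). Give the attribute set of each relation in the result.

{City, CoachID, JerseyNo, Season}; {League, Stadium}; {Season, Stadium}

Candidate key of the original relation: {CoachID, JerseyNo}.
Within {City, CoachID, JerseyNo, League, Season, Stadium}: {Stadium}⁺ ∩ {City, CoachID, JerseyNo, League, Season, Stadium} = {League, Stadium}, not the whole set, so Stadium --> League violates BCNF; decompose into {League, Stadium} and {City, CoachID, JerseyNo, Season, Stadium}.
{League, Stadium} is in BCNF.
Within {City, CoachID, JerseyNo, Season, Stadium}: {City, Season}⁺ ∩ {City, CoachID, JerseyNo, Season, Stadium} = {City, Season, Stadium}, not the whole set, so City, Season --> Stadium violates BCNF; decompose into {City, Season, Stadium} and {City, CoachID, JerseyNo, Season}.
Within {City, Season, Stadium}: {Season}⁺ ∩ {City, Season, Stadium} = {Season, Stadium}, not the whole set, so Season --> Stadium violates BCNF; decompose into {Season, Stadium} and {City, Season}.
{Season, Stadium} is in BCNF.
{City, Season} is in BCNF.
{City, CoachID, JerseyNo, Season} is in BCNF.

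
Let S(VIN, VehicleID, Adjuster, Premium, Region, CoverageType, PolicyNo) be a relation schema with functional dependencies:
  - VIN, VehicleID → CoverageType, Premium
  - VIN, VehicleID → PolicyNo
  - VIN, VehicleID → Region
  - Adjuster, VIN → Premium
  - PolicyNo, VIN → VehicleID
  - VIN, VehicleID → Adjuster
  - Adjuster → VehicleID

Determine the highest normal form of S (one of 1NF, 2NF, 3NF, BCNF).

3NF

Candidate keys: {Adjuster, VIN}, {PolicyNo, VIN}, {VIN, VehicleID}. Prime attributes: {Adjuster, PolicyNo, VIN, VehicleID}.
Adjuster → VehicleID: {Adjuster}⁺ = {Adjuster, VehicleID}, which is not all of the attributes, so the left side is not a superkey — BCNF is violated.
Since {VehicleID} ⊆ prime attributes and every other non-superkey FD also has a prime right side, the schema is in 3NF.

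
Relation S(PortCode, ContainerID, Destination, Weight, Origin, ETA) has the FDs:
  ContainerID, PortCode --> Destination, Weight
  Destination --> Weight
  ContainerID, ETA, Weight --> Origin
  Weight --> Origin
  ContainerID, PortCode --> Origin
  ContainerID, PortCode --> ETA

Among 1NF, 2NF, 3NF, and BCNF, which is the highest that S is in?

2NF

Candidate key: {ContainerID, PortCode}. Prime attributes: {ContainerID, PortCode}.
Destination --> Weight: {Destination}⁺ = {Destination, Origin, Weight}, which is not all of the attributes, so the left side is not a superkey — BCNF is violated.
Destination --> Weight determines the non-prime attribute {Weight} from a non-superkey — 3NF is violated.
No proper subset of a key has a non-prime attribute in its closure, so there is no partial dependency; 2NF holds.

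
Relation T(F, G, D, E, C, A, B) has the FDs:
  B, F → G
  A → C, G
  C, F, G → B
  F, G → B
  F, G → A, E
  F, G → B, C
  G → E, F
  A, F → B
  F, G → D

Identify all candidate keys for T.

{A}⁺ = {A, B, C, D, E, F, G} — all of the relation — so {A} is a candidate key.
{G}⁺ = {A, B, C, D, E, F, G} — all of the relation — so {G} is a candidate key.
{B, F}⁺ = {A, B, C, D, E, F, G} — all of the relation — so {B, F} is a candidate key.
No proper subset of any of these is a key, and no other minimal superkey exists.

{A}, {B, F}, {G}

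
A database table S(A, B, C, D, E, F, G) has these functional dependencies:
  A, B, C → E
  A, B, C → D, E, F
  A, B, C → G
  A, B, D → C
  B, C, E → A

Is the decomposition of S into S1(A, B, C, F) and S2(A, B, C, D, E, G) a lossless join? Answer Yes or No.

Yes

S1 ∩ S2 = {A, B, C}; its closure under F is {A, B, C, D, E, F, G}.
This includes all of S1, so the common attributes are a superkey of S1 — the join is lossless.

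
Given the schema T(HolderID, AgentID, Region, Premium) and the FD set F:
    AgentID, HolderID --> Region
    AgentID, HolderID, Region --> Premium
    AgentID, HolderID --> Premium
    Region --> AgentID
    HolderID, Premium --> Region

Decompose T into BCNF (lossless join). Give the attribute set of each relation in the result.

Candidate keys of the original relation: {AgentID, HolderID}, {HolderID, Premium}, {HolderID, Region}.
Within {AgentID, HolderID, Premium, Region}: {Region}⁺ ∩ {AgentID, HolderID, Premium, Region} = {AgentID, Region}, not the whole set, so Region --> AgentID violates BCNF; decompose into {AgentID, Region} and {HolderID, Premium, Region}.
{AgentID, Region}: every determinant is a superkey — BCNF.
{HolderID, Premium, Region}: every determinant is a superkey — BCNF.

{AgentID, Region}; {HolderID, Premium, Region}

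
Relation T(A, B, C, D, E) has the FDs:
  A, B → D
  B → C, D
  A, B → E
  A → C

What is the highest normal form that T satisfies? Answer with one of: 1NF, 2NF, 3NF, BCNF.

1NF

Candidate key: {A, B}. Prime attributes: {A, B}.
B → C, D breaks BCNF: {B}⁺ = {B, C, D}, so {B} is not a superkey.
B → C, D determines the non-prime attributes {C, D} from a non-superkey — 3NF is violated.
Since {A} ⊂ {A, B} and {A}⁺ ⊇ {C} with {C} non-prime, there is a partial dependency; 2NF fails.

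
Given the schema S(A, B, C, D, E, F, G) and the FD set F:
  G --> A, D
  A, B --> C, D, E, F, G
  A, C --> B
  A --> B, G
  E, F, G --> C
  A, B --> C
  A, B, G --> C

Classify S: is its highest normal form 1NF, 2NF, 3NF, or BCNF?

BCNF

Candidate keys: {A}, {G}. Prime attributes: {A, G}.
Each dependency's left side is a superkey — BCNF holds.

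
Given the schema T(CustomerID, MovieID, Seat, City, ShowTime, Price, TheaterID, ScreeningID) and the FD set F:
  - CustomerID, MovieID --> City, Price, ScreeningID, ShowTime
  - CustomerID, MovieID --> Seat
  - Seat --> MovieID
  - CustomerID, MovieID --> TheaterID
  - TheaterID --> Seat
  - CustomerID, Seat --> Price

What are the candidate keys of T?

{CustomerID, MovieID}, {CustomerID, Seat}, {CustomerID, TheaterID}

No FD produces {CustomerID}, so it must be in every candidate key.
Closure of {CustomerID, MovieID} is {City, CustomerID, MovieID, Price, ScreeningID, Seat, ShowTime, TheaterID}, the whole schema; {CustomerID, MovieID} is a candidate key.
Closure of {CustomerID, Seat} is {City, CustomerID, MovieID, Price, ScreeningID, Seat, ShowTime, TheaterID}, the whole schema; {CustomerID, Seat} is a candidate key.
Closure of {CustomerID, TheaterID} is {City, CustomerID, MovieID, Price, ScreeningID, Seat, ShowTime, TheaterID}, the whole schema; {CustomerID, TheaterID} is a candidate key.
Any other superkey properly contains one of these, so there are no further candidate keys.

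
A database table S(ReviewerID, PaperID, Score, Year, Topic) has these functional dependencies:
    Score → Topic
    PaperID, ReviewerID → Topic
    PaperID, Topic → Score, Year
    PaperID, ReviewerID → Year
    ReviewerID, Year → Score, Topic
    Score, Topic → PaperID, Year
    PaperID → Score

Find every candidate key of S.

{PaperID, ReviewerID}, {ReviewerID, Score}, {ReviewerID, Year}

{ReviewerID} never appears on the right of any FD, so every key must include it.
{PaperID, ReviewerID}⁺ = {PaperID, ReviewerID, Score, Topic, Year} — all of the relation — so {PaperID, ReviewerID} is a candidate key.
{ReviewerID, Score}⁺ = {PaperID, ReviewerID, Score, Topic, Year} — all of the relation — so {ReviewerID, Score} is a candidate key.
{ReviewerID, Year}⁺ = {PaperID, ReviewerID, Score, Topic, Year} — all of the relation — so {ReviewerID, Year} is a candidate key.
Any other superkey properly contains one of these, so there are no further candidate keys.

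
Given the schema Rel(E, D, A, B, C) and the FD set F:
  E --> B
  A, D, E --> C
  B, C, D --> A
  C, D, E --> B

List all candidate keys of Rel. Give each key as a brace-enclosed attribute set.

No FD produces {D, E}, so they must be in every candidate key.
{A, D, E}⁺ = {A, B, C, D, E} — all of the relation — so {A, D, E} is a candidate key.
{C, D, E}⁺ = {A, B, C, D, E} — all of the relation — so {C, D, E} is a candidate key.
Any other superkey properly contains one of these, so there are no further candidate keys.

{A, D, E}, {C, D, E}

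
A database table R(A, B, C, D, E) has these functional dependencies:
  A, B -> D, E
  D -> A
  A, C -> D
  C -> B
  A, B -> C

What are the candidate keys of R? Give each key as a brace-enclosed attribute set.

{A, B}, {A, C}, {B, D}, {C, D}

{A, B}⁺ = {A, B, C, D, E} — all of the relation — so {A, B} is a candidate key.
{A, C}⁺ = {A, B, C, D, E} — all of the relation — so {A, C} is a candidate key.
{B, D}⁺ = {A, B, C, D, E} — all of the relation — so {B, D} is a candidate key.
{C, D}⁺ = {A, B, C, D, E} — all of the relation — so {C, D} is a candidate key.
These are minimal and exhaustive — every other superkey contains one of them.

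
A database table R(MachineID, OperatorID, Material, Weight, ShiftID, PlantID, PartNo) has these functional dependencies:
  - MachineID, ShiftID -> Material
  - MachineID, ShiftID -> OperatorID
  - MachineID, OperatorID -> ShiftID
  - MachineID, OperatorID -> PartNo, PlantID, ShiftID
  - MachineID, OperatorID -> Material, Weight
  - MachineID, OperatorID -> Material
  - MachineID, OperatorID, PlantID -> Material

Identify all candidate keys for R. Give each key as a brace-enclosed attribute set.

{MachineID, OperatorID}, {MachineID, ShiftID}

No FD produces {MachineID}, so it must be in every candidate key.
{MachineID, OperatorID}⁺ = {MachineID, Material, OperatorID, PartNo, PlantID, ShiftID, Weight} — all of the relation — so {MachineID, OperatorID} is a candidate key.
{MachineID, ShiftID}⁺ = {MachineID, Material, OperatorID, PartNo, PlantID, ShiftID, Weight} — all of the relation — so {MachineID, ShiftID} is a candidate key.
Any other superkey properly contains one of these, so there are no further candidate keys.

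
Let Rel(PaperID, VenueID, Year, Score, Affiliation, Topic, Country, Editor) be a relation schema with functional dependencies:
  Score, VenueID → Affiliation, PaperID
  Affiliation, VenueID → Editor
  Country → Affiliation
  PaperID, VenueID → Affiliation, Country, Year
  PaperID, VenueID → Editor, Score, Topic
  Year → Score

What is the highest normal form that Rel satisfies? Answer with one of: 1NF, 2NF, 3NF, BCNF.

2NF

Candidate keys: {PaperID, VenueID}, {Score, VenueID}, {VenueID, Year}. Prime attributes: {PaperID, Score, VenueID, Year}.
Affiliation, VenueID → Editor breaks BCNF: {Affiliation, VenueID}⁺ = {Affiliation, Editor, VenueID}, so {Affiliation, VenueID} is not a superkey.
Because {Editor} is non-prime and the left side of Affiliation, VenueID → Editor is not a superkey, the relation is not in 3NF.
Checking every proper subset of each key, none determines a non-prime attribute — 2NF is satisfied.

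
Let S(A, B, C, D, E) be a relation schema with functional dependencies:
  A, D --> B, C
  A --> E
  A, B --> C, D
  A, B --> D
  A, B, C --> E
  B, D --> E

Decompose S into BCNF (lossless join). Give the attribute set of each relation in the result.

{A, B, C, D}; {A, E}

Candidate keys of the original relation: {A, B}, {A, D}.
{A, B, C, D, E}: {A} determines {A, E} here but is not a superkey — split on A --> E, giving {A, E} and {A, B, C, D}.
{A, E} has no BCNF violation.
{A, B, C, D} has no BCNF violation.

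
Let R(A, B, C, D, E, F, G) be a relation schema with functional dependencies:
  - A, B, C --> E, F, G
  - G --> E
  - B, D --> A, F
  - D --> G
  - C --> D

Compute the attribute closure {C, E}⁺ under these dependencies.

{C, D, E, G}

Start with {C, E}.
C --> D applies; add {D} → now {C, D, E}.
D --> G applies; add {G} → now {C, D, E, G}.
No further FD applies.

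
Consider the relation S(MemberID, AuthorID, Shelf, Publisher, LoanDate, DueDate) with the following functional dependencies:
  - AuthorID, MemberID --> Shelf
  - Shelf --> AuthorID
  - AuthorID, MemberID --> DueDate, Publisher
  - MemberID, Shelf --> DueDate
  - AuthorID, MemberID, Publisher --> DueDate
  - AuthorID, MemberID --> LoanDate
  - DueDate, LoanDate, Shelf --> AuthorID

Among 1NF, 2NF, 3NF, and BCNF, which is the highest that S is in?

Candidate keys: {AuthorID, MemberID}, {MemberID, Shelf}. Prime attributes: {AuthorID, MemberID, Shelf}.
For Shelf --> AuthorID we have {Shelf}⁺ = {AuthorID, Shelf}; {Shelf} is not a superkey, so BCNF fails.
Since {AuthorID} ⊆ prime attributes and every other non-superkey FD also has a prime right side, the schema is in 3NF.

3NF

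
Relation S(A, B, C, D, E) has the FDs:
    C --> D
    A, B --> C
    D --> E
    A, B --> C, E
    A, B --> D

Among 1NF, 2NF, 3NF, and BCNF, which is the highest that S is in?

2NF

Candidate key: {A, B}. Prime attributes: {A, B}.
C --> D breaks BCNF: {C}⁺ = {C, D, E}, so {C} is not a superkey.
C --> D determines the non-prime attribute {D} from a non-superkey — 3NF is violated.
No non-prime attribute depends on a proper subset of any candidate key, so 2NF holds.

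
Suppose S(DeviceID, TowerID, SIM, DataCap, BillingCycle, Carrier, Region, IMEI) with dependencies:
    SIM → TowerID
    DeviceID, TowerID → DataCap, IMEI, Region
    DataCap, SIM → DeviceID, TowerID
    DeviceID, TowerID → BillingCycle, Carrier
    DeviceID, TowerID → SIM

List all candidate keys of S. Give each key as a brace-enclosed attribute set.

Closure of {DataCap, SIM} is {BillingCycle, Carrier, DataCap, DeviceID, IMEI, Region, SIM, TowerID}, the whole schema; {DataCap, SIM} is a candidate key.
Closure of {DeviceID, SIM} is {BillingCycle, Carrier, DataCap, DeviceID, IMEI, Region, SIM, TowerID}, the whole schema; {DeviceID, SIM} is a candidate key.
Closure of {DeviceID, TowerID} is {BillingCycle, Carrier, DataCap, DeviceID, IMEI, Region, SIM, TowerID}, the whole schema; {DeviceID, TowerID} is a candidate key.
No proper subset of any of these is a key, and no other minimal superkey exists.

{DataCap, SIM}, {DeviceID, SIM}, {DeviceID, TowerID}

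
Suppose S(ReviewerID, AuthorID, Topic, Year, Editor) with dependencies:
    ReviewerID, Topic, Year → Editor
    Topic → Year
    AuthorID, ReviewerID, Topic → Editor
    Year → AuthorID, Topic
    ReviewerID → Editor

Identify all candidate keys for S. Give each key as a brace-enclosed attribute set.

No FD produces {ReviewerID}, so it must be in every candidate key.
{ReviewerID, Topic} is a candidate key since {ReviewerID, Topic}⁺ = {AuthorID, Editor, ReviewerID, Topic, Year} covers every attribute.
{ReviewerID, Year} is a candidate key since {ReviewerID, Year}⁺ = {AuthorID, Editor, ReviewerID, Topic, Year} covers every attribute.
Any other superkey properly contains one of these, so there are no further candidate keys.

{ReviewerID, Topic}, {ReviewerID, Year}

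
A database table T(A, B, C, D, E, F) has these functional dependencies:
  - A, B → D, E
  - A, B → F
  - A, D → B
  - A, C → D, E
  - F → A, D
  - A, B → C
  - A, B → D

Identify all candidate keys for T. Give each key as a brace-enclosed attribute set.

{A, B}, {A, C}, {A, D}, {F}

{F}⁺ = {A, B, C, D, E, F} — all of the relation — so {F} is a candidate key.
{A, B}⁺ = {A, B, C, D, E, F} — all of the relation — so {A, B} is a candidate key.
{A, C}⁺ = {A, B, C, D, E, F} — all of the relation — so {A, C} is a candidate key.
{A, D}⁺ = {A, B, C, D, E, F} — all of the relation — so {A, D} is a candidate key.
These are minimal and exhaustive — every other superkey contains one of them.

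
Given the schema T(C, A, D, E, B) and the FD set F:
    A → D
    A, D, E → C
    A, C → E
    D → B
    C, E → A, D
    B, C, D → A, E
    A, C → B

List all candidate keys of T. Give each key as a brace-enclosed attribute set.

{A, C}⁺ = {A, B, C, D, E}, which is every attribute, so {A, C} is a candidate key.
{A, E}⁺ = {A, B, C, D, E}, which is every attribute, so {A, E} is a candidate key.
{C, D}⁺ = {A, B, C, D, E}, which is every attribute, so {C, D} is a candidate key.
{C, E}⁺ = {A, B, C, D, E}, which is every attribute, so {C, E} is a candidate key.
No proper subset of any of these is a key, and no other minimal superkey exists.

{A, C}, {A, E}, {C, D}, {C, E}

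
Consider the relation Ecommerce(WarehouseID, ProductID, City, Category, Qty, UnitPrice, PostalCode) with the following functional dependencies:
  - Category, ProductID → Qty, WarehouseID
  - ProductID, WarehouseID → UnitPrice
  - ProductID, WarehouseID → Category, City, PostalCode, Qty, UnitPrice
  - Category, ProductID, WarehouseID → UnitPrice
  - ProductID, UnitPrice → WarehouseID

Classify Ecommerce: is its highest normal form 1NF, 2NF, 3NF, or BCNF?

BCNF

Candidate keys: {Category, ProductID}, {ProductID, UnitPrice}, {ProductID, WarehouseID}. Prime attributes: {Category, ProductID, UnitPrice, WarehouseID}.
Each dependency's left side is a superkey — BCNF holds.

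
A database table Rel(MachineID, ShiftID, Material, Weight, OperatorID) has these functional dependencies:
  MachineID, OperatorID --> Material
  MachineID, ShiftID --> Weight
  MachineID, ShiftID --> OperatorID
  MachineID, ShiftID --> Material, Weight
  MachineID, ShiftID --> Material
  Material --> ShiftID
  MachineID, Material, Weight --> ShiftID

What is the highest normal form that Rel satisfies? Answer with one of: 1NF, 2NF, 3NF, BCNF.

Candidate keys: {MachineID, Material}, {MachineID, OperatorID}, {MachineID, ShiftID}. Prime attributes: {MachineID, Material, OperatorID, ShiftID}.
For Material --> ShiftID we have {Material}⁺ = {Material, ShiftID}; {Material} is not a superkey, so BCNF fails.
Its right-hand attributes {ShiftID} are all prime, as are those of every other non-superkey FD — the relation is in 3NF.

3NF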